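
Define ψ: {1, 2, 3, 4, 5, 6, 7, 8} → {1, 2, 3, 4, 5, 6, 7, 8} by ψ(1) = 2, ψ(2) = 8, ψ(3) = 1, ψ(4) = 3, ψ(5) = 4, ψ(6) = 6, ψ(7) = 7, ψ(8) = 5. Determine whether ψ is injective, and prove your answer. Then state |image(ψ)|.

The values ψ(1), …, ψ(8) are 2, 8, 1, 3, 4, 6, 7, 5 — all distinct.
So ψ(a) = ψ(b) only when a = b, and ψ is injective.
The image of ψ is {1, 2, 3, 4, 5, 6, 7, 8}, which has 8 elements.

8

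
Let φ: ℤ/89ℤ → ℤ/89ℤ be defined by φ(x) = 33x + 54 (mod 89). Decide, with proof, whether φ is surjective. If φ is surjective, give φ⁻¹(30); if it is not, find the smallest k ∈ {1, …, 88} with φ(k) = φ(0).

Since gcd(33, 89) = 1, 33 is invertible modulo 89. Euclid's algorithm: 89 = 2·33 + 23, 33 = 1·23 + 10, 23 = 2·10 + 3, 10 = 3·3 + 1; back-substituting gives 1 = 27·33 − 10·89, so 33⁻¹ ≡ 27 (mod 89).
Then y ↦ 27(y − 54) is a two-sided inverse to φ, so every y ∈ ℤ/89ℤ has a preimage.
So φ is surjective.
Since φ is surjective, we find φ⁻¹(30): we need 33x ≡ 30 − 54 ≡ 65 (mod 89). Using 33⁻¹ = 27: x ≡ 27·65 = 1755 = 19·89 + 64, so x = 64.
Check: φ(64) = 33·64 + 54 = 2166 = 24·89 + 30 ≡ 30 (mod 89).

64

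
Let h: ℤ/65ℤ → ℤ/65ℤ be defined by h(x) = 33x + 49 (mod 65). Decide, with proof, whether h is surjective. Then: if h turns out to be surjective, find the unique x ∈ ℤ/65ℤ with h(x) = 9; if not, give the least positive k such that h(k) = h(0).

50

Since gcd(33, 65) = 1, 33 is invertible modulo 65. Euclid's algorithm: 65 = 1·33 + 32, 33 = 1·32 + 1; back-substituting gives 1 = 2·33 − 1·65, so 33⁻¹ ≡ 2 (mod 65).
Then y ↦ 2(y − 49) is a two-sided inverse to h, so every y ∈ ℤ/65ℤ has a preimage.
Therefore h is surjective.
Since h is surjective, we find h⁻¹(9): we need 33x ≡ 9 − 49 ≡ 25 (mod 65). Using 33⁻¹ = 2: x ≡ 2·25 = 50, so x = 50.
Check: h(50) = 33·50 + 49 = 1699 = 26·65 + 9 ≡ 9 (mod 65).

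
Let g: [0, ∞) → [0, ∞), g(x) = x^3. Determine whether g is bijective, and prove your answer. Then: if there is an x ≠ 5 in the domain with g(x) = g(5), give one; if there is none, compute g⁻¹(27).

3

On [0, ∞), x ↦ x^3 is strictly increasing (injective) and for any y ∈ [0, ∞) the 3rd root y^{1/3} lies in [0, ∞) (surjective). So g is bijective.
Since x ↦ x^3 is strictly increasing on [0, ∞), it is injective there, so no x ≠ 5 in the domain has g(x) = g(5). We therefore compute g⁻¹(27) = 27^{1/3} = 3 (indeed 3^3 = 27).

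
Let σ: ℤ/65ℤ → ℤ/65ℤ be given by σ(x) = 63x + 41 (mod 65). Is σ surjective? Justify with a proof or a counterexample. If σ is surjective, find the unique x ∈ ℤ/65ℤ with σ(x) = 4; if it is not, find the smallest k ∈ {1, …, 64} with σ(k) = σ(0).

By definition, surjectivity means every element of the codomain has a preimage under σ.
Since gcd(63, 65) = 1, 63 is invertible modulo 65. Euclid's algorithm: 65 = 1·63 + 2, 63 = 31·2 + 1; back-substituting gives 1 = 32·63 − 31·65, so 63⁻¹ ≡ 32 (mod 65).
Then y ↦ 32(y − 41) is a two-sided inverse to σ, so every y ∈ ℤ/65ℤ has a preimage.
Thus σ is surjective.
Since σ is surjective, we compute σ⁻¹(4): solve 63x + 41 ≡ 4 (mod 65), i.e. 63x ≡ 28 (mod 65).
Multiplying by 63⁻¹ = 32 gives x ≡ 32·28 = 896 = 13·65 + 51 ≡ 51 (mod 65).
Check: σ(51) = 63·51 + 41 = 3254 = 50·65 + 4 ≡ 4 (mod 65).

51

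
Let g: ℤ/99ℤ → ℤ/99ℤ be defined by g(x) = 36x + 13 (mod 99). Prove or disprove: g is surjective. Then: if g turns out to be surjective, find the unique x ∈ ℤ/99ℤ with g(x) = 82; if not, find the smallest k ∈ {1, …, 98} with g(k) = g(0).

11

By definition, g is surjective if every y in the codomain equals g(x) for some x in the domain.
Since gcd(36, 99) = 9, we have 36x ≡ 0 (mod 9) for all x, so g(x) ≡ 4 (mod 9).
But 0 ≢ 4 (mod 9), so 0 ∈ ℤ/99ℤ has no preimage. Therefore g is not surjective.
Since g is not surjective, we find the least positive k with g(k) = g(0): this means 36k ≡ 0 (mod 99), i.e. 99 ∣ 36k. Since gcd(36, 99) = 9, dividing through by 9 this holds exactly when 11 ∣ 4k, and as gcd(4, 11) = 1, exactly when 11 ∣ k.
The smallest positive such k is 11.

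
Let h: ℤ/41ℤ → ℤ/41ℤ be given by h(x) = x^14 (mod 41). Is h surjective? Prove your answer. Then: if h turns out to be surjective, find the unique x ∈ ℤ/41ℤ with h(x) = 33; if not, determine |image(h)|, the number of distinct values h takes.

21

h(20): Repeated squaring mod 41: 20^1 ≡ 20, 20^2 ≡ 20² = 400 ≡ 31, 20^4 ≡ 31² = 961 ≡ 18, 20^8 ≡ 18² = 324 ≡ 37. Since 14 = 8 + 4 + 2, 20^14 ≡ 37·18·31: 37·18 = 666 ≡ 10, then 10·31 = 310 ≡ 23. So 20^14 ≡ 23 (mod 41).
h(21): Repeated squaring mod 41: 21^1 ≡ 21, 21^2 ≡ 21² = 441 ≡ 31, 21^4 ≡ 31² = 961 ≡ 18, 21^8 ≡ 18² = 324 ≡ 37. Since 14 = 8 + 4 + 2, 21^14 ≡ 37·18·31: 37·18 = 666 ≡ 10, then 10·31 = 310 ≡ 23. So 21^14 ≡ 23 (mod 41).
So h(20) = h(21) = 23 while 20 ≠ 21, hence h is not injective.
A non-injective map from the 41-element set ℤ/41ℤ to itself takes at most 40 distinct values, so it cannot be surjective. Therefore h is not surjective.
Since h is not surjective, we determine |image(h)|. Computing x^14 mod 41 for each x (by repeated squaring, reducing mod 41 at every step), the values h(0), h(1), …, h(40) are: 0, 1, 25, 32, 10, 31, 21, 2, 4, 40, 37, 36, 33, 20, 9, 8, 18, 5, 16, 39, 23, 23, 39, 16, 5, 18, 8, 9, 20, 33, 36, 37, 40, 4, 2, 21, 31, 10, 32, 25, 1.
The distinct values are {0, 1, 2, 4, 5, 8, 9, 10, 16, 18, 20, 21, 23, 25, 31, 32, 33, 36, 37, 39, 40}; there are 21 of them.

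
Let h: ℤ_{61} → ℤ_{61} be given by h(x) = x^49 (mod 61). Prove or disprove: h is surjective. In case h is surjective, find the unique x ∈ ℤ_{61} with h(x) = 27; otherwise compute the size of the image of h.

Since 61 is prime, the nonzero elements of ℤ_{61} form a cyclic group of order 60.
As gcd(49, 60) = 1, raising to the 49th power is a bijection on this group: if x_1^49 ≡ x_2^49 then (x_1x_2^{−1})^49 = 1, and the only element of order dividing gcd(49, 60) = 1 is 1, so x_1 = x_2.
With h(0) = 0 this makes h injective on all of ℤ_{61}, hence bijective (finite equal-size domain and codomain). In particular h is surjective.
Since h is surjective, we find the preimage of 27. The inverse of x ↦ x^49 on (ℤ_{61})^× is x ↦ x^49, because 49·49 = 2401 = 40·60 + 1 ≡ 1 (mod 60) and x^{60} = 1 for x ≠ 0 (Fermat). So h⁻¹(27) = 27^49 mod 61.
Repeated squaring mod 61: 27^1 ≡ 27, 27^2 ≡ 27² = 729 ≡ 58, 27^4 ≡ 58² = 3364 ≡ 9, 27^8 ≡ 9² = 81 ≡ 20, 27^16 ≡ 20² = 400 ≡ 34, 27^32 ≡ 34² = 1156 ≡ 58. Since 49 = 32 + 16 + 1, 27^49 ≡ 58·34·27: 58·34 = 1972 ≡ 20, then 20·27 = 540 ≡ 52. So 27^49 ≡ 52 (mod 61).
Hence h⁻¹(27) = 52.

52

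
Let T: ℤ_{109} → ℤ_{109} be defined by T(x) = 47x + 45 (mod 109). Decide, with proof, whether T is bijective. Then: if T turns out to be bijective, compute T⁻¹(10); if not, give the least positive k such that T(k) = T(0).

Suppose T(x_1) = T(x_2) in ℤ_{109}. Then 47x_1 + 45 ≡ 47x_2 + 45 (mod 109), thus 47(x_1 − x_2) ≡ 0 (mod 109).
Since gcd(47, 109) = 1, 47 is invertible modulo 109, thus x_1 − x_2 ≡ 0 (mod 109), i.e. x_1 = x_2.
We now compute 47⁻¹ mod 109 explicitly. Euclid's algorithm: 109 = 2·47 + 15, 47 = 3·15 + 2, 15 = 7·2 + 1; back-substituting gives 1 = 58·47 − 25·109, so 47⁻¹ ≡ 58 (mod 109).
For any y ∈ ℤ_{109}, x = 58(y − 45) mod 109 satisfies T(x) = 47·58(y − 45) + 45 ≡ y (since 47·58 ≡ 1 mod 109). So every y has a preimage.
Hence T is bijective.
Since T is bijective, we compute T⁻¹(10): solve 47x + 45 ≡ 10 (mod 109), i.e. 47x ≡ 74 (mod 109).
Multiplying by 47⁻¹ = 58 gives x ≡ 58·74 = 4292 = 39·109 + 41 ≡ 41 (mod 109).
Check: T(41) = 47·41 + 45 = 1972 = 18·109 + 10 ≡ 10 (mod 109).

41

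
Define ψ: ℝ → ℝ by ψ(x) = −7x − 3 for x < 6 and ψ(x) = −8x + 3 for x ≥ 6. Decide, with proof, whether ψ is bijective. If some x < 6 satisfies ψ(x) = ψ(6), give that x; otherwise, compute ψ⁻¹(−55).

29/4

Both pieces are strictly decreasing (slopes −7 and −8), so each is injective on its own interval.
The left piece maps (−∞, 6) onto (−45, ∞); the right piece maps [6, ∞) onto (−∞, −45].
Since −45 = −45, the images partition ℝ: ψ is injective and surjective, hence bijective.
Because the two images are disjoint, no x < 6 has ψ(x) = ψ(6), so we compute ψ⁻¹(−55): −55 lies in (−∞, −45], so solve −8x + 3 = −55: x = (−55 − 3)/(−8) = 29/4.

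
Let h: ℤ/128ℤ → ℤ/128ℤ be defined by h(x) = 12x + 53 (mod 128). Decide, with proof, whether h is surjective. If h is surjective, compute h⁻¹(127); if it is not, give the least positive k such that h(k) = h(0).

Since gcd(12, 128) = 4, we have 12x ≡ 0 (mod 4) for all x, so h(x) ≡ 1 (mod 4).
But 0 ≢ 1 (mod 4), so 0 ∈ ℤ/128ℤ has no preimage. Hence h is not surjective.
Since h is not surjective, we find the least positive k with h(k) = h(0): this means 12k ≡ 0 (mod 128), i.e. 128 ∣ 12k. Since gcd(12, 128) = 4, dividing through by 4 this holds exactly when 32 ∣ 3k, and as gcd(3, 32) = 1, exactly when 32 ∣ k.
The smallest positive such k is 32.

32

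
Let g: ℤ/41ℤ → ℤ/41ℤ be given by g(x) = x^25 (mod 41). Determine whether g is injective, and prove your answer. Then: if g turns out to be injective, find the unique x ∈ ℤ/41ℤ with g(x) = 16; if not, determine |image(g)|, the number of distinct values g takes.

g(3): Repeated squaring mod 41: 3^1 ≡ 3, 3^2 ≡ 3² = 9, 3^4 ≡ 9² = 81 ≡ 40, 3^8 ≡ 40² = 1600 ≡ 1, 3^16 ≡ 1² = 1. Since 25 = 16 + 8 + 1, 3^25 ≡ 1·1·3: 1·1 = 1, then 1·3 = 3. So 3^25 ≡ 3 (mod 41).
g(7): Repeated squaring mod 41: 7^1 ≡ 7, 7^2 ≡ 7² = 49 ≡ 8, 7^4 ≡ 8² = 64 ≡ 23, 7^8 ≡ 23² = 529 ≡ 37, 7^16 ≡ 37² = 1369 ≡ 16. Since 25 = 16 + 8 + 1, 7^25 ≡ 16·37·7: 16·37 = 592 ≡ 18, then 18·7 = 126 ≡ 3. So 7^25 ≡ 3 (mod 41).
So g(3) = g(7) = 3 while 3 ≠ 7, therefore g is not injective.
Since g is not injective, we determine |image(g)|. Computing x^25 mod 41 for each x (by repeated squaring, reducing mod 41 at every step), the values g(0), g(1), …, g(40) are: 0, 1, 32, 3, 40, 9, 14, 3, 9, 9, 1, 38, 38, 3, 14, 27, 1, 14, 1, 14, 32, 9, 27, 40, 27, 40, 14, 27, 38, 3, 3, 40, 32, 32, 38, 27, 32, 1, 38, 9, 40.
The distinct values are {0, 1, 3, 9, 14, 27, 32, 38, 40}; there are 9 of them.

9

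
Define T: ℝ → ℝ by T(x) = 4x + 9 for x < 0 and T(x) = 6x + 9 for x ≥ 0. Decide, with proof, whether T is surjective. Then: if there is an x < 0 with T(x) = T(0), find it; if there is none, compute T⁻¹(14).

5/6

Both pieces are strictly increasing (slopes 4 and 6), so each is injective on its own interval.
The left piece maps (−∞, 0) onto (−∞, 9); the right piece maps [0, ∞) onto [9, ∞).
These images together cover ℝ, so T is surjective.
Because the two images are disjoint, no x < 0 has T(x) = T(0), so we compute T⁻¹(14): 14 lies in [9, ∞), so solve 6x + 9 = 14: x = (14 − 9)/6 = 5/6.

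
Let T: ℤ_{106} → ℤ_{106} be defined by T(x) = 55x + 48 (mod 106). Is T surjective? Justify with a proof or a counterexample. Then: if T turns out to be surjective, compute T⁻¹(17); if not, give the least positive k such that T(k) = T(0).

11

Since gcd(55, 106) = 1, 55 is invertible modulo 106. Euclid's algorithm: 106 = 1·55 + 51, 55 = 1·51 + 4, 51 = 12·4 + 3, 4 = 1·3 + 1; back-substituting gives 1 = 27·55 − 14·106, so 55⁻¹ ≡ 27 (mod 106).
For any y ∈ ℤ_{106}, x = 27(y − 48) mod 106 satisfies T(x) = 55·27(y − 48) + 48 ≡ y (since 55·27 ≡ 1 mod 106). So every y has a preimage.
Therefore T is surjective.
Since T is surjective, we compute T⁻¹(17): solve 55x + 48 ≡ 17 (mod 106), i.e. 55x ≡ 75 (mod 106).
Multiplying by 55⁻¹ = 27 gives x ≡ 27·75 = 2025 = 19·106 + 11 ≡ 11 (mod 106).
Check: T(11) = 55·11 + 48 = 653 = 6·106 + 17 ≡ 17 (mod 106).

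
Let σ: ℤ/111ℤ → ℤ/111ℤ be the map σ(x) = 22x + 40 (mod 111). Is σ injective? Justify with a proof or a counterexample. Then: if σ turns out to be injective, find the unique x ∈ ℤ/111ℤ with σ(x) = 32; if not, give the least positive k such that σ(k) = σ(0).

40

Recall: injectivity means: for all a, b in the domain, σ(a) = σ(b) implies a = b.
If σ(a) = σ(b), then 22a ≡ 22b (mod 111). Because gcd(22, 111) = 1, we may cancel 22 to get a ≡ b (mod 111).
Thus σ is injective.
We now compute 22⁻¹ mod 111 explicitly. Euclid's algorithm: 111 = 5·22 + 1; back-substituting gives 1 = 106·22 − 21·111, so 22⁻¹ ≡ 106 (mod 111).
Since σ is injective, we find σ⁻¹(32): we need 22x ≡ 32 − 40 ≡ 103 (mod 111). Using 22⁻¹ = 106: x ≡ 106·103 = 10918 = 98·111 + 40, so x = 40.
Check: σ(40) = 22·40 + 40 = 920 = 8·111 + 32 ≡ 32 (mod 111).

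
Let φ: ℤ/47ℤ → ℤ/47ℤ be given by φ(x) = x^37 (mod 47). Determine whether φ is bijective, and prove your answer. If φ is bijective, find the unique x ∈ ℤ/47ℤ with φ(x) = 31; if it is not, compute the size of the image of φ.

Since 47 is prime, the nonzero elements of ℤ/47ℤ form a cyclic group of order 46.
As gcd(37, 46) = 1, raising to the 37th power is a bijection on this group: if x_1^37 ≡ x_2^37 then (x_1x_2^{−1})^37 = 1, and the only element of order dividing gcd(37, 46) = 1 is 1, so x_1 = x_2.
With φ(0) = 0 this makes φ injective on all of ℤ/47ℤ, hence bijective (finite equal-size domain and codomain). In particular φ is bijective.
Since φ is bijective, we find the preimage of 31. The inverse of x ↦ x^37 on (ℤ/47ℤ)^× is x ↦ x^5, because 37·5 = 185 = 4·46 + 1 ≡ 1 (mod 46) and x^{46} = 1 for x ≠ 0 (Fermat). So φ⁻¹(31) = 31^5 mod 47.
Repeated squaring mod 47: 31^1 ≡ 31, 31^2 ≡ 31² = 961 ≡ 21, 31^4 ≡ 21² = 441 ≡ 18. Since 5 = 4 + 1, 31^5 ≡ 18·31: 18·31 = 558 ≡ 41. So 31^5 ≡ 41 (mod 47).
Hence φ⁻¹(31) = 41.

41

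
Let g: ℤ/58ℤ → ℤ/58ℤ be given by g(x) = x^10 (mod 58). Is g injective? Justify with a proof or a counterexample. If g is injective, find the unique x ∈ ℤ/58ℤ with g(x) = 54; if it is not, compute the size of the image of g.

30

g(28): Repeated squaring mod 58: 28^1 ≡ 28, 28^2 ≡ 28² = 784 ≡ 30, 28^4 ≡ 30² = 900 ≡ 30, 28^8 ≡ 30² = 900 ≡ 30. Since 10 = 8 + 2, 28^10 ≡ 30·30: 30·30 = 900 ≡ 30. So 28^10 ≡ 30 (mod 58).
g(30): Repeated squaring mod 58: 30^1 ≡ 30, 30^2 ≡ 30² = 900 ≡ 30, 30^4 ≡ 30² = 900 ≡ 30, 30^8 ≡ 30² = 900 ≡ 30. Since 10 = 8 + 2, 30^10 ≡ 30·30: 30·30 = 900 ≡ 30. So 30^10 ≡ 30 (mod 58).
So g(28) = g(30) = 30 while 28 ≠ 30, thus g is not injective.
Since g is not injective, we determine |image(g)|. Computing x^10 mod 58 for each x (by repeated squaring, reducing mod 58 at every step), the values g(0), g(1), …, g(57) are: 0, 1, 38, 5, 52, 49, 16, 53, 4, 25, 6, 51, 28, 7, 42, 13, 36, 57, 22, 35, 54, 33, 24, 45, 20, 23, 34, 9, 30, 29, 30, 9, 34, 23, 20, 45, 24, 33, 54, 35, 22, 57, 36, 13, 42, 7, 28, 51, 6, 25, 4, 53, 16, 49, 52, 5, 38, 1.
The distinct values are {0, 1, 4, 5, 6, 7, 9, 13, 16, 20, 22, 23, 24, 25, 28, 29, 30, 33, 34, 35, 36, 38, 42, 45, 49, 51, 52, 53, 54, 57}; there are 30 of them.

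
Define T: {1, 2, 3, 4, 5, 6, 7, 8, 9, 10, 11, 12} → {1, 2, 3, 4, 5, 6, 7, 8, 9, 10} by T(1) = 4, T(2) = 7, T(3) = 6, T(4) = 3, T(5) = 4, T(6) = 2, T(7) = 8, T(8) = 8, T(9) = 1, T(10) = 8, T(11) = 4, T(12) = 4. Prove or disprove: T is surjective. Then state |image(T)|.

7

No element maps to 5, so T is not surjective.
The image of T is {1, 2, 3, 4, 6, 7, 8}, which has 7 elements.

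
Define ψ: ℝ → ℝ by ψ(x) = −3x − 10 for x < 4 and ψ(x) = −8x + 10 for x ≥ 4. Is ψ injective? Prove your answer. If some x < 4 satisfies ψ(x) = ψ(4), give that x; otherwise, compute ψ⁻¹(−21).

11/3

Both pieces are strictly decreasing (slopes −3 and −8), so each is injective on its own interval.
The left piece maps (−∞, 4) onto (−22, ∞); the right piece maps [4, ∞) onto (−∞, −22].
These images are disjoint, so no value is attained by both pieces. Thus ψ is injective.
Because the two images are disjoint, no x < 4 has ψ(x) = ψ(4), so we compute ψ⁻¹(−21): −21 lies in (−22, ∞), so solve −3x − 10 = −21: x = (−21 + 10)/(−3) = 11/3.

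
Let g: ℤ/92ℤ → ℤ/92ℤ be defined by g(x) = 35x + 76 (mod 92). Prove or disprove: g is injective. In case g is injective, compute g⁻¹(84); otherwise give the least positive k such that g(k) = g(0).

Suppose g(u) = g(v) in ℤ/92ℤ. Then 35u + 76 ≡ 35v + 76 (mod 92), hence 35(u − v) ≡ 0 (mod 92).
Since gcd(35, 92) = 1, 35 is invertible modulo 92, hence u − v ≡ 0 (mod 92), i.e. u = v.
Therefore g is injective.
We now compute 35⁻¹ mod 92 explicitly. Euclid's algorithm: 92 = 2·35 + 22, 35 = 1·22 + 13, 22 = 1·13 + 9, 13 = 1·9 + 4, 9 = 2·4 + 1; back-substituting gives 1 = 71·35 − 27·92, so 35⁻¹ ≡ 71 (mod 92).
Since g is injective, we compute g⁻¹(84): solve 35x + 76 ≡ 84 (mod 92), i.e. 35x ≡ 8 (mod 92).
Multiplying by 35⁻¹ = 71 gives x ≡ 71·8 = 568 = 6·92 + 16 ≡ 16 (mod 92).
Check: g(16) = 35·16 + 76 = 636 = 6·92 + 84 ≡ 84 (mod 92).

16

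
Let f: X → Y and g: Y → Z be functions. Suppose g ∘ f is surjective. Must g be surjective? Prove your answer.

Let c ∈ Z. Since g ∘ f is surjective, some a ∈ X has g(f(a)) = c. Then b = f(a) ∈ Y satisfies g(b) = c. So g is surjective.

surjective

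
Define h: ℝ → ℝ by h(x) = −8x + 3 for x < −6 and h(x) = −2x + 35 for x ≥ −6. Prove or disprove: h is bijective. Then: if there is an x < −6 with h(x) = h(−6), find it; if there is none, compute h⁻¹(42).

-7/2

Both pieces are strictly decreasing (slopes −8 and −2), so each is injective on its own interval.
The left piece maps (−∞, −6) onto (51, ∞); the right piece maps [−6, ∞) onto (−∞, 47].
The images leave a gap (51 has no preimage), so h is not surjective, hence not bijective.
Because the two images are disjoint, no x < −6 has h(x) = h(−6), so we compute h⁻¹(42): 42 lies in (−∞, 47], so solve −2x + 35 = 42: x = (42 − 35)/(−2) = −7/2.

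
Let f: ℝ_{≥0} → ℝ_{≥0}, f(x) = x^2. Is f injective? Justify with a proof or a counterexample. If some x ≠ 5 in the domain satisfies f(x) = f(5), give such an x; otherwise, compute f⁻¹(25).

5

On ℝ_{≥0}, x ↦ x^2 is strictly increasing, so f(s) = f(t) forces s = t. Thus f is injective.
Since x ↦ x^2 is strictly increasing on ℝ_{≥0}, it is injective there, so no x ≠ 5 in the domain has f(x) = f(5). We therefore compute f⁻¹(25) = 25^{1/2} = 5 (indeed 5^2 = 25).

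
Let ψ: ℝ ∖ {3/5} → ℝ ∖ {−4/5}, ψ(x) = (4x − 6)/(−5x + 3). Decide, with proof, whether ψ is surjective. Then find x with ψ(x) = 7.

For any y ≠ −4/5, solving y(−5x + 3) = 4x − 6 for x gives a well-defined x ≠ 3/5. So ψ is surjective.
Solving ψ(x) = 7: cross-multiplying gives 4x − 6 = 7(−5x + 3), which rearranges to 39x = 27, so x = 9/13.

9/13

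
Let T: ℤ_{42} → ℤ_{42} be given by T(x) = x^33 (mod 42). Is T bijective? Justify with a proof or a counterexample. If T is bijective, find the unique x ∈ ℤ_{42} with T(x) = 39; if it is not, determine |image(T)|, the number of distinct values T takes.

T(2): Repeated squaring mod 42: 2^1 ≡ 2, 2^2 ≡ 2² = 4, 2^4 ≡ 4² = 16, 2^8 ≡ 16² = 256 ≡ 4, 2^16 ≡ 4² = 16, 2^32 ≡ 16² = 256 ≡ 4. Since 33 = 32 + 1, 2^33 ≡ 4·2: 4·2 = 8. So 2^33 ≡ 8 (mod 42).
T(8): Repeated squaring mod 42: 8^1 ≡ 8, 8^2 ≡ 8² = 64 ≡ 22, 8^4 ≡ 22² = 484 ≡ 22, 8^8 ≡ 22² = 484 ≡ 22, 8^16 ≡ 22² = 484 ≡ 22, 8^32 ≡ 22² = 484 ≡ 22. Since 33 = 32 + 1, 8^33 ≡ 22·8: 22·8 = 176 ≡ 8. So 8^33 ≡ 8 (mod 42).
So T(2) = T(8) = 8 while 2 ≠ 8, hence T is not injective, hence not bijective.
Since T is not bijective, we determine |image(T)|. Computing x^33 mod 42 for each x (by repeated squaring, reducing mod 42 at every step), the values T(0), T(1), …, T(41) are: 0, 1, 8, 27, 22, 41, 6, 7, 8, 15, 34, 29, 6, 13, 14, 15, 22, 41, 36, 13, 20, 21, 22, 29, 6, 1, 20, 27, 28, 29, 36, 13, 8, 27, 34, 35, 36, 1, 20, 15, 34, 41.
The distinct values are {0, 1, 6, 7, 8, 13, 14, 15, 20, 21, 22, 27, 28, 29, 34, 35, 36, 41}; there are 18 of them.

18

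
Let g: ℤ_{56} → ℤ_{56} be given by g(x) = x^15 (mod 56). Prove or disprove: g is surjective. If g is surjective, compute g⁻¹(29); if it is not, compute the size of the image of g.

g(2): Repeated squaring mod 56: 2^1 ≡ 2, 2^2 ≡ 2² = 4, 2^4 ≡ 4² = 16, 2^8 ≡ 16² = 256 ≡ 32. Since 15 = 8 + 4 + 2 + 1, 2^15 ≡ 32·16·4·2: 32·16 = 512 ≡ 8, then 8·4 = 32, then 32·2 = 64 ≡ 8. So 2^15 ≡ 8 (mod 56).
g(4): Repeated squaring mod 56: 4^1 ≡ 4, 4^2 ≡ 4² = 16, 4^4 ≡ 16² = 256 ≡ 32, 4^8 ≡ 32² = 1024 ≡ 16. Since 15 = 8 + 4 + 2 + 1, 4^15 ≡ 16·32·16·4: 16·32 = 512 ≡ 8, then 8·16 = 128 ≡ 16, then 16·4 = 64 ≡ 8. So 4^15 ≡ 8 (mod 56).
So g(2) = g(4) = 8 while 2 ≠ 4, hence g is not injective.
A non-injective map from the 56-element set ℤ_{56} to itself takes at most 55 distinct values, so it cannot be surjective. Thus g is not surjective.
Since g is not surjective, we determine |image(g)|. Computing x^15 mod 56 for each x (by repeated squaring, reducing mod 56 at every step), the values g(0), g(1), …, g(55) are: 0, 1, 8, 27, 8, 13, 48, 7, 8, 1, 48, 43, 48, 13, 0, 15, 8, 41, 8, 27, 48, 21, 8, 15, 48, 1, 48, 27, 0, 29, 8, 55, 8, 41, 48, 35, 8, 29, 48, 15, 48, 41, 0, 43, 8, 13, 8, 55, 48, 49, 8, 43, 48, 29, 48, 55.
The distinct values are {0, 1, 7, 8, 13, 15, 21, 27, 29, 35, 41, 43, 48, 49, 55}; there are 15 of them.

15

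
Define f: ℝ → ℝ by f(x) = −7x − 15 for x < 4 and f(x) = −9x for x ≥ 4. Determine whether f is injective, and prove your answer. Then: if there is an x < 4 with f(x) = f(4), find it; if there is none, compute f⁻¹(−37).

3

Both pieces are strictly decreasing (slopes −7 and −9), so each is injective on its own interval.
The left piece maps (−∞, 4) onto (−43, ∞); the right piece maps [4, ∞) onto (−∞, −36].
These images overlap. In particular f(4) = −36 (right piece), and solving −7x − 15 = −36 on the left piece gives x = 3 < 4.
So f(3) = f(4) with 3 ≠ 4, and f is not injective. This x = 3 is the requested value below 4.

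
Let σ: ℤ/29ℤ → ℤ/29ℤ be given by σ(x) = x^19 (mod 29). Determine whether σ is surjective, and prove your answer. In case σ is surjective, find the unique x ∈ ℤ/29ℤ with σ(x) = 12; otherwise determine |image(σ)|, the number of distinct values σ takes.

17

Since 29 is prime, the nonzero elements of ℤ/29ℤ form a cyclic group of order 28.
As gcd(19, 28) = 1, raising to the 19th power is a bijection on this group: if s^19 ≡ t^19 then (st^{−1})^19 = 1, and the only element of order dividing gcd(19, 28) = 1 is 1, so s = t.
With σ(0) = 0 this makes σ injective on all of ℤ/29ℤ, hence bijective (finite equal-size domain and codomain). In particular σ is surjective.
Since σ is surjective, we find the preimage of 12. The inverse of x ↦ x^19 on (ℤ/29ℤ)^× is x ↦ x^3, because 19·3 = 57 = 2·28 + 1 ≡ 1 (mod 28) and x^{28} = 1 for x ≠ 0 (Fermat). So σ⁻¹(12) = 12^3 mod 29.
Repeated squaring mod 29: 12^1 ≡ 12, 12^2 ≡ 12² = 144 ≡ 28. Since 3 = 2 + 1, 12^3 ≡ 28·12: 28·12 = 336 ≡ 17. So 12^3 ≡ 17 (mod 29).
Hence σ⁻¹(12) = 17.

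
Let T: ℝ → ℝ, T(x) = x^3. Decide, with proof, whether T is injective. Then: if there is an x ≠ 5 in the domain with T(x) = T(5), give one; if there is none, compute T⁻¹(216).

On ℝ, x ↦ x^3 is strictly increasing (since 3 is odd), so T(s) = T(t) forces s = t. So T is injective.
Since x ↦ x^3 is strictly increasing on ℝ, it is injective there, so no x ≠ 5 in the domain has T(x) = T(5). We therefore compute T⁻¹(216) = 216^{1/3} = 6 (indeed 6^3 = 216).

6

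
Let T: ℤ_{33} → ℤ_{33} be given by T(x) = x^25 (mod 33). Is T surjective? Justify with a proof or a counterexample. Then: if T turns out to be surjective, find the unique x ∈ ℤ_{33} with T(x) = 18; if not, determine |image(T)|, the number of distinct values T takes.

9

T(1) = 1^25 = 1.
T(4): Repeated squaring mod 33: 4^1 ≡ 4, 4^2 ≡ 4² = 16, 4^4 ≡ 16² = 256 ≡ 25, 4^8 ≡ 25² = 625 ≡ 31, 4^16 ≡ 31² = 961 ≡ 4. Since 25 = 16 + 8 + 1, 4^25 ≡ 4·31·4: 4·31 = 124 ≡ 25, then 25·4 = 100 ≡ 1. So 4^25 ≡ 1 (mod 33).
So T(1) = T(4) = 1 while 1 ≠ 4, thus T is not injective.
A non-injective map from the 33-element set ℤ_{33} to itself takes at most 32 distinct values, so it cannot be surjective. Thus T is not surjective.
Since T is not surjective, we determine |image(T)|. Computing x^25 mod 33 for each x (by repeated squaring, reducing mod 33 at every step), the values T(0), T(1), …, T(32) are: 0, 1, 32, 12, 1, 23, 21, 10, 32, 12, 10, 11, 12, 10, 23, 12, 1, 32, 21, 10, 23, 21, 22, 23, 21, 1, 23, 12, 10, 32, 21, 1, 32.
The distinct values are {0, 1, 10, 11, 12, 21, 22, 23, 32}; there are 9 of them.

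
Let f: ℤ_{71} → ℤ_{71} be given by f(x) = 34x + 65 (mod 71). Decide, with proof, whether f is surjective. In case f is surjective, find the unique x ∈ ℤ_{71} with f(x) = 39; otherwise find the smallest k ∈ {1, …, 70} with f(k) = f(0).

Since gcd(34, 71) = 1, 34 is invertible modulo 71. Euclid's algorithm: 71 = 2·34 + 3, 34 = 11·3 + 1; back-substituting gives 1 = 23·34 − 11·71, so 34⁻¹ ≡ 23 (mod 71).
Then y ↦ 23(y − 65) is a two-sided inverse to f, so every y ∈ ℤ_{71} has a preimage.
Therefore f is surjective.
Since f is surjective, we find f⁻¹(39): we need 34x ≡ 39 − 65 ≡ 45 (mod 71). Using 34⁻¹ = 23: x ≡ 23·45 = 1035 = 14·71 + 41, so x = 41.
Check: f(41) = 34·41 + 65 = 1459 = 20·71 + 39 ≡ 39 (mod 71).

41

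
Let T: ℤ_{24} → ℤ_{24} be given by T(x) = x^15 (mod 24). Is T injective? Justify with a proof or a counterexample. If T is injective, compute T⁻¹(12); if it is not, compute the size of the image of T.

T(0) = 0^15 = 0.
T(6): Repeated squaring mod 24: 6^1 ≡ 6, 6^2 ≡ 6² = 36 ≡ 12, 6^4 ≡ 12² = 144 ≡ 0, 6^8 ≡ 0² = 0. Since 15 = 8 + 4 + 2 + 1, 6^15 ≡ 0·0·12·6: 0·0 = 0, then 0·12 = 0, then 0·6 = 0. So 6^15 ≡ 0 (mod 24).
So T(0) = T(6) = 0 while 0 ≠ 6, therefore T is not injective.
Since T is not injective, we determine |image(T)|. Computing x^15 mod 24 for each x (by repeated squaring, reducing mod 24 at every step), the values T(0), T(1), …, T(23) are: 0, 1, 8, 3, 16, 5, 0, 7, 8, 9, 16, 11, 0, 13, 8, 15, 16, 17, 0, 19, 8, 21, 16, 23.
The distinct values are {0, 1, 3, 5, 7, 8, 9, 11, 13, 15, 16, 17, 19, 21, 23}; there are 15 of them.

15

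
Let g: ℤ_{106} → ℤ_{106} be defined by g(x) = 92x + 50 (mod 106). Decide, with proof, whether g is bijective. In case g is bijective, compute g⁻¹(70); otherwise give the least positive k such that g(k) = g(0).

Recall that injectivity means: for all s, t in the domain, g(s) = g(t) implies s = t.
We have gcd(92, 106) = 2 > 1. Taking s = 0 and t = 53: g(0) = 50 and g(53) = 92·53 + 50 = 4926 ≡ 50 (mod 106).
So g(0) = g(53) while 0 ≠ 53, therefore g is not injective, hence not bijective.
Since g is not bijective, we find the least positive k with g(k) = g(0): this means 92k ≡ 0 (mod 106), i.e. 106 ∣ 92k. Since gcd(92, 106) = 2, dividing through by 2 this holds exactly when 53 ∣ 46k, and as gcd(46, 53) = 1, exactly when 53 ∣ k.
The smallest positive such k is 53.

53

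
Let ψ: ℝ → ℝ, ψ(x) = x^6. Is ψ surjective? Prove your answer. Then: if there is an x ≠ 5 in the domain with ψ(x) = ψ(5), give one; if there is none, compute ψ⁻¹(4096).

-5

Since 6 is even, x^6 ≥ 0 for all x ∈ ℝ, so −1 ∈ ℝ has no preimage. Thus ψ is not surjective.
For the follow-up, such an x exists: taking x = −5 ∈ ℝ gives ψ(−5) = 15625 = ψ(5) with −5 ≠ 5.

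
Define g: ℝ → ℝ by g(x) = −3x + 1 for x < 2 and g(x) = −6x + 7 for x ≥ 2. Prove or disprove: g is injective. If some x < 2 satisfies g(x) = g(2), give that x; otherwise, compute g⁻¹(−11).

3

Both pieces are strictly decreasing (slopes −3 and −6), so each is injective on its own interval.
The left piece maps (−∞, 2) onto (−5, ∞); the right piece maps [2, ∞) onto (−∞, −5].
These images are disjoint, so no value is attained by both pieces. Hence g is injective.
Because the two images are disjoint, no x < 2 has g(x) = g(2), so we compute g⁻¹(−11): −11 lies in (−∞, −5], so solve −6x + 7 = −11: x = (−11 − 7)/(−6) = 3.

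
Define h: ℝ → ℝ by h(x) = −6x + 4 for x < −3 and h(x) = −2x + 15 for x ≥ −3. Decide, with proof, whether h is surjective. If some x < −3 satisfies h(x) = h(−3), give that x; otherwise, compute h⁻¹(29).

-25/6

Both pieces are strictly decreasing (slopes −6 and −2), so each is injective on its own interval.
The left piece maps (−∞, −3) onto (22, ∞); the right piece maps [−3, ∞) onto (−∞, 21].
The union (22, ∞) ∪ (−∞, 21] omits the interval between 22 and 21; in particular 22 has no preimage. So h is not surjective.
Because the two images are disjoint, no x < −3 has h(x) = h(−3), so we compute h⁻¹(29): 29 lies in (22, ∞), so solve −6x + 4 = 29: x = (29 − 4)/(−6) = −25/6.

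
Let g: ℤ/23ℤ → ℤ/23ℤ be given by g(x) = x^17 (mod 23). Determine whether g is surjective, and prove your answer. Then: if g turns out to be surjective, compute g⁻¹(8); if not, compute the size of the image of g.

Since 23 is prime, the nonzero elements of ℤ/23ℤ form a cyclic group of order 22.
As gcd(17, 22) = 1, raising to the 17th power is a bijection on this group: if s^17 ≡ t^17 then (st^{−1})^17 = 1, and the only element of order dividing gcd(17, 22) = 1 is 1, so s = t.
With g(0) = 0 this makes g injective on all of ℤ/23ℤ, hence bijective (finite equal-size domain and codomain). In particular g is surjective.
Since g is surjective, we find the preimage of 8. The inverse of x ↦ x^17 on (ℤ/23ℤ)^× is x ↦ x^13, because 17·13 = 221 = 10·22 + 1 ≡ 1 (mod 22) and x^{22} = 1 for x ≠ 0 (Fermat). So g⁻¹(8) = 8^13 mod 23.
Repeated squaring mod 23: 8^1 ≡ 8, 8^2 ≡ 8² = 64 ≡ 18, 8^4 ≡ 18² = 324 ≡ 2, 8^8 ≡ 2² = 4. Since 13 = 8 + 4 + 1, 8^13 ≡ 4·2·8: 4·2 = 8, then 8·8 = 64 ≡ 18. So 8^13 ≡ 18 (mod 23).
Hence g⁻¹(8) = 18.

18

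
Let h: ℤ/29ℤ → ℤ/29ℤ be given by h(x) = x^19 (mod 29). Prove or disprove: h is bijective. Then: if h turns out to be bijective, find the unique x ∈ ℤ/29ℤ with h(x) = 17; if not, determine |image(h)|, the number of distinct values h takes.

Since 29 is prime, the nonzero elements of ℤ/29ℤ form a cyclic group of order 28.
As gcd(19, 28) = 1, raising to the 19th power is a bijection on this group: if u^19 ≡ v^19 then (uv^{−1})^19 = 1, and the only element of order dividing gcd(19, 28) = 1 is 1, so u = v.
With h(0) = 0 this makes h injective on all of ℤ/29ℤ, hence bijective (finite equal-size domain and codomain). In particular h is bijective.
Since h is bijective, we find the preimage of 17. The inverse of x ↦ x^19 on (ℤ/29ℤ)^× is x ↦ x^3, because 19·3 = 57 = 2·28 + 1 ≡ 1 (mod 28) and x^{28} = 1 for x ≠ 0 (Fermat). So h⁻¹(17) = 17^3 mod 29.
Repeated squaring mod 29: 17^1 ≡ 17, 17^2 ≡ 17² = 289 ≡ 28. Since 3 = 2 + 1, 17^3 ≡ 28·17: 28·17 = 476 ≡ 12. So 17^3 ≡ 12 (mod 29).
Hence h⁻¹(17) = 12.

12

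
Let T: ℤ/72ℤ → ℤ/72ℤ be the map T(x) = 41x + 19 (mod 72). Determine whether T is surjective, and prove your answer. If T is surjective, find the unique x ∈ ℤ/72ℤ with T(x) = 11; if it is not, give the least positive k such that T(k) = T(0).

56

Since gcd(41, 72) = 1, 41 is invertible modulo 72. Euclid's algorithm: 72 = 1·41 + 31, 41 = 1·31 + 10, 31 = 3·10 + 1; back-substituting gives 1 = 65·41 − 37·72, so 41⁻¹ ≡ 65 (mod 72).
Then y ↦ 65(y − 19) is a two-sided inverse to T, so every y ∈ ℤ/72ℤ has a preimage.
Therefore T is surjective.
Since T is surjective, we compute T⁻¹(11): solve 41x + 19 ≡ 11 (mod 72), i.e. 41x ≡ 64 (mod 72).
Multiplying by 41⁻¹ = 65 gives x ≡ 65·64 = 4160 = 57·72 + 56 ≡ 56 (mod 72).
Check: T(56) = 41·56 + 19 = 2315 = 32·72 + 11 ≡ 11 (mod 72).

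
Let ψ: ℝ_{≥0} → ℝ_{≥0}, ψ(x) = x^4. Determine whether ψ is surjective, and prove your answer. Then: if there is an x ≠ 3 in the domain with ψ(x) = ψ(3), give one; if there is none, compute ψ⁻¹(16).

For any y ∈ ℝ_{≥0}, x = y^{1/4} ∈ ℝ_{≥0} gives ψ(x) = y, so ψ is surjective.
Since x ↦ x^4 is strictly increasing on ℝ_{≥0}, it is injective there, so no x ≠ 3 in the domain has ψ(x) = ψ(3). We therefore compute ψ⁻¹(16) = 16^{1/4} = 2 (indeed 2^4 = 16).

2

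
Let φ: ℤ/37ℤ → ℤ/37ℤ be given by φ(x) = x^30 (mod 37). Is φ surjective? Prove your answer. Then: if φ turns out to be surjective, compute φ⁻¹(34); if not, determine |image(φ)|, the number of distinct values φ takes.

φ(3): Repeated squaring mod 37: 3^1 ≡ 3, 3^2 ≡ 3² = 9, 3^4 ≡ 9² = 81 ≡ 7, 3^8 ≡ 7² = 49 ≡ 12, 3^16 ≡ 12² = 144 ≡ 33. Since 30 = 16 + 8 + 4 + 2, 3^30 ≡ 33·12·7·9: 33·12 = 396 ≡ 26, then 26·7 = 182 ≡ 34, then 34·9 = 306 ≡ 10. So 3^30 ≡ 10 (mod 37).
φ(4): Repeated squaring mod 37: 4^1 ≡ 4, 4^2 ≡ 4² = 16, 4^4 ≡ 16² = 256 ≡ 34, 4^8 ≡ 34² = 1156 ≡ 9, 4^16 ≡ 9² = 81 ≡ 7. Since 30 = 16 + 8 + 4 + 2, 4^30 ≡ 7·9·34·16: 7·9 = 63 ≡ 26, then 26·34 = 884 ≡ 33, then 33·16 = 528 ≡ 10. So 4^30 ≡ 10 (mod 37).
So φ(3) = φ(4) = 10 while 3 ≠ 4, thus φ is not injective.
A non-injective map from the 37-element set ℤ/37ℤ to itself takes at most 36 distinct values, so it cannot be surjective. Therefore φ is not surjective.
Since φ is not surjective, we determine |image(φ)|. Computing x^30 mod 37 for each x (by repeated squaring, reducing mod 37 at every step), the values φ(0), φ(1), …, φ(36) are: 0, 1, 11, 10, 10, 27, 36, 10, 36, 26, 1, 1, 26, 27, 36, 11, 26, 11, 27, 27, 11, 26, 11, 36, 27, 26, 1, 1, 26, 36, 10, 36, 27, 10, 10, 11, 1.
The distinct values are {0, 1, 10, 11, 26, 27, 36}; there are 7 of them.

7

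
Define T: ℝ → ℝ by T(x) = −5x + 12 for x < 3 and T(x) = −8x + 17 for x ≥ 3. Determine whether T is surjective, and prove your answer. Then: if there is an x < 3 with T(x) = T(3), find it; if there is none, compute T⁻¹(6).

6/5

Both pieces are strictly decreasing (slopes −5 and −8), so each is injective on its own interval.
The left piece maps (−∞, 3) onto (−3, ∞); the right piece maps [3, ∞) onto (−∞, −7].
The union (−3, ∞) ∪ (−∞, −7] omits the interval between −3 and −7; in particular −3 has no preimage. So T is not surjective.
Because the two images are disjoint, no x < 3 has T(x) = T(3), so we compute T⁻¹(6): 6 lies in (−3, ∞), so solve −5x + 12 = 6: x = (6 − 12)/(−5) = 6/5.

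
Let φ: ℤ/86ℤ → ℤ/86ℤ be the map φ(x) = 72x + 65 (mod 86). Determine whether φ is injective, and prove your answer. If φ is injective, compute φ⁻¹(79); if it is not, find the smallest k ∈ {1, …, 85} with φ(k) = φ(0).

By definition, φ is injective if φ(x_1) = φ(x_2) implies x_1 = x_2.
We have gcd(72, 86) = 2 > 1. Taking x_1 = 0 and x_2 = 43: φ(0) = 65 and φ(43) = 72·43 + 65 = 3161 ≡ 65 (mod 86).
So φ(0) = φ(43) while 0 ≠ 43, therefore φ is not injective.
Since φ is not injective, we find the least positive k with φ(k) = φ(0): this means 72k ≡ 0 (mod 86), i.e. 86 ∣ 72k. Since gcd(72, 86) = 2, dividing through by 2 this holds exactly when 43 ∣ 36k, and as gcd(36, 43) = 1, exactly when 43 ∣ k.
The smallest positive such k is 43.

43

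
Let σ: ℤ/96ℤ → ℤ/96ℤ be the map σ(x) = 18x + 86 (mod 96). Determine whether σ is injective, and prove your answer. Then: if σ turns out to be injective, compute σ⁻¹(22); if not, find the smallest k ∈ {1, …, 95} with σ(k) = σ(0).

We have gcd(18, 96) = 6 > 1. Taking s = 0 and t = 16: σ(0) = 86 and σ(16) = 18·16 + 86 = 374 ≡ 86 (mod 96).
So σ(0) = σ(16) while 0 ≠ 16, so σ is not injective.
Since σ is not injective, we find the least positive k with σ(k) = σ(0): this means 18k ≡ 0 (mod 96), i.e. 96 ∣ 18k. Since gcd(18, 96) = 6, dividing through by 6 this holds exactly when 16 ∣ 3k, and as gcd(3, 16) = 1, exactly when 16 ∣ k.
The smallest positive such k is 16.

16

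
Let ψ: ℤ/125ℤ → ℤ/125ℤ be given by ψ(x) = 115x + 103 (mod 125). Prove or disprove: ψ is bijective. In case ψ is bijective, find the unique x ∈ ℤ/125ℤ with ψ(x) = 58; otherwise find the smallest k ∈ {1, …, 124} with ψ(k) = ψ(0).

25

Recall: ψ is injective when ψ(a) = ψ(b) forces a = b.
We have gcd(115, 125) = 5 > 1. Taking a = 0 and b = 25: ψ(0) = 103 and ψ(25) = 115·25 + 103 = 2978 ≡ 103 (mod 125).
So ψ(0) = ψ(25) while 0 ≠ 25, so ψ is not injective, hence not bijective.
Since ψ is not bijective, we find the least positive k with ψ(k) = ψ(0): this means 115k ≡ 0 (mod 125), i.e. 125 ∣ 115k. Since gcd(115, 125) = 5, dividing through by 5 this holds exactly when 25 ∣ 23k, and as gcd(23, 25) = 1, exactly when 25 ∣ k.
The smallest positive such k is 25.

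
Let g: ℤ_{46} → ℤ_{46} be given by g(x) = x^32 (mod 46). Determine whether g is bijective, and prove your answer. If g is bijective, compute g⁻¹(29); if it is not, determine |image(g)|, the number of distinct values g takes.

24

g(22): Repeated squaring mod 46: 22^1 ≡ 22, 22^2 ≡ 22² = 484 ≡ 24, 22^4 ≡ 24² = 576 ≡ 24, 22^8 ≡ 24² = 576 ≡ 24, 22^16 ≡ 24² = 576 ≡ 24, 22^32 ≡ 24² = 576 ≡ 24. So 22^32 ≡ 24 (mod 46).
g(24): Repeated squaring mod 46: 24^1 ≡ 24, 24^2 ≡ 24² = 576 ≡ 24, 24^4 ≡ 24² = 576 ≡ 24, 24^8 ≡ 24² = 576 ≡ 24, 24^16 ≡ 24² = 576 ≡ 24, 24^32 ≡ 24² = 576 ≡ 24. So 24^32 ≡ 24 (mod 46).
So g(22) = g(24) = 24 while 22 ≠ 24, hence g is not injective, hence not bijective.
Since g is not bijective, we determine |image(g)|. Computing x^32 mod 46 for each x (by repeated squaring, reducing mod 46 at every step), the values g(0), g(1), …, g(45) are: 0, 1, 12, 31, 6, 9, 4, 13, 26, 41, 16, 25, 2, 39, 18, 3, 36, 27, 32, 29, 8, 35, 24, 23, 24, 35, 8, 29, 32, 27, 36, 3, 18, 39, 2, 25, 16, 41, 26, 13, 4, 9, 6, 31, 12, 1.
The distinct values are {0, 1, 2, 3, 4, 6, 8, 9, 12, 13, 16, 18, 23, 24, 25, 26, 27, 29, 31, 32, 35, 36, 39, 41}; there are 24 of them.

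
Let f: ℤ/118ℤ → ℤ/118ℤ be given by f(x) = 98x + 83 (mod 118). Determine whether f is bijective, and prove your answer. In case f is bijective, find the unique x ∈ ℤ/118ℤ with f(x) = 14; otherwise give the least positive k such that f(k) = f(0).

Recall: f is injective if f(u) = f(v) implies u = v.
We have gcd(98, 118) = 2 > 1. Taking u = 0 and v = 59: f(0) = 83 and f(59) = 98·59 + 83 = 5865 ≡ 83 (mod 118).
So f(0) = f(59) while 0 ≠ 59, so f is not injective, hence not bijective.
Since f is not bijective, we find the least positive k with f(k) = f(0): this means 98k ≡ 0 (mod 118), i.e. 118 ∣ 98k. Since gcd(98, 118) = 2, dividing through by 2 this holds exactly when 59 ∣ 49k, and as gcd(49, 59) = 1, exactly when 59 ∣ k.
The smallest positive such k is 59.

59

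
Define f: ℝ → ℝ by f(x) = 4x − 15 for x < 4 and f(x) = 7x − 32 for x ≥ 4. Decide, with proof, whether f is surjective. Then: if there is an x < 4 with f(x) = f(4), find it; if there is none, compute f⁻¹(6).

Both pieces are strictly increasing (slopes 4 and 7), so each is injective on its own interval.
The left piece maps (−∞, 4) onto (−∞, 1); the right piece maps [4, ∞) onto [−4, ∞).
The union (−∞, 1) ∪ [−4, ∞) covers ℝ, so f is surjective.
For the follow-up: the images overlap, so an x < 4 with f(x) = f(4) exists. f(4) = −4; solving 4x − 15 = −4 for x < 4 gives x = (−4 + 15)/4 = 11/4.

11/4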